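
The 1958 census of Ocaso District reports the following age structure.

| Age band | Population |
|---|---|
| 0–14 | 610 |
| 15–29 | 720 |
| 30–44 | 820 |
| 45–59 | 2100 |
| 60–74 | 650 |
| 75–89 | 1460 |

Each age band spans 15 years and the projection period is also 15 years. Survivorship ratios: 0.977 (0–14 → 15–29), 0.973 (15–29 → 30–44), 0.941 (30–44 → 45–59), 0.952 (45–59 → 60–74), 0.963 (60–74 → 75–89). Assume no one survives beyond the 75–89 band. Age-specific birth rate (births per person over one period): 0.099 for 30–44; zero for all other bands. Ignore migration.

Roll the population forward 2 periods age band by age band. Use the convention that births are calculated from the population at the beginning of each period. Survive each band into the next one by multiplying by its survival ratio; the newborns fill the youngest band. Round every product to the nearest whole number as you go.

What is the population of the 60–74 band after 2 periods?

735

[period 1]
Births: 820 × 0.099 = 81
15–29: 610 × 0.977 = 596
30–44: 720 × 0.973 = 701
45–59: 820 × 0.941 = 772
60–74: 2100 × 0.952 = 1999
75–89: 650 × 0.963 = 626
→ [81, 596, 701, 772, 1999, 626]
[period 2]
Births: 701 × 0.099 = 69
15–29: 81 × 0.977 = 79
30–44: 596 × 0.973 = 580
45–59: 701 × 0.941 = 660
60–74: 772 × 0.952 = 735
75–89: 1999 × 0.963 = 1925
→ [69, 79, 580, 660, 735, 1925]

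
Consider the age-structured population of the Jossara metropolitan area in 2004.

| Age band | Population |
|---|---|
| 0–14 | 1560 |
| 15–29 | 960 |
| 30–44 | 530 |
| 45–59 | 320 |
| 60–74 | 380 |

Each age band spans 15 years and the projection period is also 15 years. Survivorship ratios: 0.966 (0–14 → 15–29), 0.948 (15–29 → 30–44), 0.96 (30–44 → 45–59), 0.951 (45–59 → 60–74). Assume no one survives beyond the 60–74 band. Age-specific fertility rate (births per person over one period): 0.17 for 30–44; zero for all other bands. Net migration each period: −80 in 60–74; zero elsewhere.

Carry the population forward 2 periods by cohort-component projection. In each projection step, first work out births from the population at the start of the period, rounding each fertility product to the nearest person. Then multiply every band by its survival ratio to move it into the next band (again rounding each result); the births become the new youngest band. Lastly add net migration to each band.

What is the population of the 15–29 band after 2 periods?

[period 1]
Births: 530 × 0.17 = 90
15–29: 1560 × 0.966 = 1507
30–44: 960 × 0.948 = 910
45–59: 530 × 0.96 = 509
60–74: 320 × 0.951 = 304
Net migration: 60–74 − 80 → 224
→ [90, 1507, 910, 509, 224]
[period 2]
Births: 910 × 0.17 = 155
15–29: 90 × 0.966 = 87
30–44: 1507 × 0.948 = 1429
45–59: 910 × 0.96 = 874
60–74: 509 × 0.951 = 484
Net migration: 60–74 − 80 → 404
→ [155, 87, 1429, 874, 404]

87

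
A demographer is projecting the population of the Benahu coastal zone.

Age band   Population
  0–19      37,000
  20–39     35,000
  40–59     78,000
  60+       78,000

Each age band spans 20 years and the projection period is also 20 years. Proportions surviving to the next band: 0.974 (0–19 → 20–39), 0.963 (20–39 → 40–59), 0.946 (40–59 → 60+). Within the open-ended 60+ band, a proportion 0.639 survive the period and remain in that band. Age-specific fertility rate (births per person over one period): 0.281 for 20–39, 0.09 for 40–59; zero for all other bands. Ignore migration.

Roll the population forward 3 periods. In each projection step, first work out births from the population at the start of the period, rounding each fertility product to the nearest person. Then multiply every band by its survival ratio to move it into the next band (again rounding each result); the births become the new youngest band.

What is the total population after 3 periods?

140051

Call the bands 1 to 4, youngest first.
— Period 1 —
Births: 35000 * 0.281 = 9835 ; 78000 * 0.09 = 7020 → total 16855
Band 2: 37000 * 0.974 = 36038
Band 3: 35000 * 0.963 = 33705
Band 4: 78000 * 0.946 + 78000 * 0.639 = 73788 + 49842 = 123630
Giving 16855 / 36038 / 33705 / 123630.
— Period 2 —
Births: 36038 * 0.281 = 10127 ; 33705 * 0.09 = 3033 → total 13160
Band 2: 16855 * 0.974 = 16417
Band 3: 36038 * 0.963 = 34705
Band 4: 33705 * 0.946 + 123630 * 0.639 = 31885 + 79000 = 110885
Giving 13160 / 16417 / 34705 / 110885.
— Period 3 —
Births: 16417 * 0.281 = 4613 ; 34705 * 0.09 = 3123 → total 7736
Band 2: 13160 * 0.974 = 12818
Band 3: 16417 * 0.963 = 15810
Band 4: 34705 * 0.946 + 110885 * 0.639 = 32831 + 70856 = 103687
Giving 7736 / 12818 / 15810 / 103687.
Total after period 3: 7736 + 12818 + 15810 + 103687 = 140051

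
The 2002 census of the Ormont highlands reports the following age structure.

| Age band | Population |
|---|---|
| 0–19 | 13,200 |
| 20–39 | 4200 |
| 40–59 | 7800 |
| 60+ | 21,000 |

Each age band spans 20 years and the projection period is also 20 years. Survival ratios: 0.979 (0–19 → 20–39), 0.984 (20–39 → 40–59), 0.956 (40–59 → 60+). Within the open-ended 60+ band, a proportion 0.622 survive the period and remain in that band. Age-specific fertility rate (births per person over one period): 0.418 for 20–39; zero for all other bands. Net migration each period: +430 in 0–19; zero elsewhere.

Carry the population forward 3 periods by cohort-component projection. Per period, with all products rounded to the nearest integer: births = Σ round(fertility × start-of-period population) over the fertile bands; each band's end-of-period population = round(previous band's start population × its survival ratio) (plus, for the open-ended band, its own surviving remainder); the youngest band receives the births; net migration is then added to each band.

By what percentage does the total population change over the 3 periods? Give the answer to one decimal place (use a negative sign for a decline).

Period 1.
Births: 4200 × 0.418 = 1756
20–39: 13200 × 0.979 = 12923
40–59: 4200 × 0.984 = 4133
60+: 7800 × 0.956 + 21000 × 0.622 = 7457 + 13062 = 20519
Net migration: 0–19 + 430 → 2186
Population now: 0–19=2186, 20–39=12923, 40–59=4133, 60+=20519
Period 2.
Births: 12923 × 0.418 = 5402
20–39: 2186 × 0.979 = 2140
40–59: 12923 × 0.984 = 12716
60+: 4133 × 0.956 + 20519 × 0.622 = 3951 + 12763 = 16714
Net migration: 0–19 + 430 → 5832
Population now: 0–19=5832, 20–39=2140, 40–59=12716, 60+=16714
Period 3.
Births: 2140 × 0.418 = 895
20–39: 5832 × 0.979 = 5710
40–59: 2140 × 0.984 = 2106
60+: 12716 × 0.956 + 16714 × 0.622 = 12156 + 10396 = 22552
Net migration: 0–19 + 430 → 1325
Population now: 0–19=1325, 20–39=5710, 40–59=2106, 60+=22552
Total: 46200 → 31693; change = -14507; percentage change = -31.4%

-31.4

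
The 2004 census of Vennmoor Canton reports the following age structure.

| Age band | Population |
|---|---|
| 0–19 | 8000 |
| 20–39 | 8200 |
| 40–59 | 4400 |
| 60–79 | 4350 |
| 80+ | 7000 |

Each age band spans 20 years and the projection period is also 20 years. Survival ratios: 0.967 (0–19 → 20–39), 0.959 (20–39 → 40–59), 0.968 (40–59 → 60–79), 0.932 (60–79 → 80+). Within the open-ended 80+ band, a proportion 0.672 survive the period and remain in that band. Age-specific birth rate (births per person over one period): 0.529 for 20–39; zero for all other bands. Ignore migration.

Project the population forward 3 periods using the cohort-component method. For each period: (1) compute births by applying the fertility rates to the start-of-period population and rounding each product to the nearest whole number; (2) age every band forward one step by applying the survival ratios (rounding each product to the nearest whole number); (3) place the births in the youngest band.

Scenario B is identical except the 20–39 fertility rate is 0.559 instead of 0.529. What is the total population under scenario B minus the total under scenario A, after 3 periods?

711

Call the groups 1 to 5, youngest first.
[period 1]
Births: 8200 * 0.529 = 4338
Group 2: 8000 * 0.967 = 7736
Group 3: 8200 * 0.959 = 7864
Group 4: 4400 * 0.968 = 4259
Group 5: 4350 * 0.932 + 7000 * 0.672 = 4054 + 4704 = 8758
→ [4338, 7736, 7864, 4259, 8758]
[period 2]
Births: 7736 * 0.529 = 4092
Group 2: 4338 * 0.967 = 4195
Group 3: 7736 * 0.959 = 7419
Group 4: 7864 * 0.968 = 7612
Group 5: 4259 * 0.932 + 8758 * 0.672 = 3969 + 5885 = 9854
→ [4092, 4195, 7419, 7612, 9854]
[period 3]
Births: 4195 * 0.529 = 2219
Group 2: 4092 * 0.967 = 3957
Group 3: 4195 * 0.959 = 4023
Group 4: 7419 * 0.968 = 7182
Group 5: 7612 * 0.932 + 9854 * 0.672 = 7094 + 6622 = 13716
→ [2219, 3957, 4023, 7182, 13716]
Scenario A total after 3 periods: 31097
Scenario B projection —
[period 1]
Births: 8200 * 0.559 = 4584
Group 2: 8000 * 0.967 = 7736
Group 3: 8200 * 0.959 = 7864
Group 4: 4400 * 0.968 = 4259
Group 5: 4350 * 0.932 + 7000 * 0.672 = 4054 + 4704 = 8758
→ [4584, 7736, 7864, 4259, 8758]
[period 2]
Births: 7736 * 0.559 = 4324
Group 2: 4584 * 0.967 = 4433
Group 3: 7736 * 0.959 = 7419
Group 4: 7864 * 0.968 = 7612
Group 5: 4259 * 0.932 + 8758 * 0.672 = 3969 + 5885 = 9854
→ [4324, 4433, 7419, 7612, 9854]
[period 3]
Births: 4433 * 0.559 = 2478
Group 2: 4324 * 0.967 = 4181
Group 3: 4433 * 0.959 = 4251
Group 4: 7419 * 0.968 = 7182
Group 5: 7612 * 0.932 + 9854 * 0.672 = 7094 + 6622 = 13716
→ [2478, 4181, 4251, 7182, 13716]
Scenario B total after 3 periods: 31808
Difference B − A = 31808 − 31097 = 711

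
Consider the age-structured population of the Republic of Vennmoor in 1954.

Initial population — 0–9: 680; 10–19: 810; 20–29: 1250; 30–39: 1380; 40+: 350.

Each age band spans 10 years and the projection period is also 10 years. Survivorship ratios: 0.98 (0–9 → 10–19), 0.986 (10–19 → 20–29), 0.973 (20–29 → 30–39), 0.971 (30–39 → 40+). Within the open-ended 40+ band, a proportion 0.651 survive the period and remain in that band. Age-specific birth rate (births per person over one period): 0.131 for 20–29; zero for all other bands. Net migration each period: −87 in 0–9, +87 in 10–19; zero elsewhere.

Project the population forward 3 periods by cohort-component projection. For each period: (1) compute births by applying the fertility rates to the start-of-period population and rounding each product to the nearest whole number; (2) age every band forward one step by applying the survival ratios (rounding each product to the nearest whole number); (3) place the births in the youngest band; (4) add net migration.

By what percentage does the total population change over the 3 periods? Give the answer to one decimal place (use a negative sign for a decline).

After projecting period 1:
Births: 1250 * 0.131 = 164
10–19: 680 * 0.98 = 666
20–29: 810 * 0.986 = 799
30–39: 1250 * 0.973 = 1216
40+: 1380 * 0.971 + 350 * 0.651 = 1340 + 228 = 1568
Net migration: 0–9 − 87 → 77; 10–19 + 87 → 753
Population now: 0–9=77, 10–19=753, 20–29=799, 30–39=1216, 40+=1568
After projecting period 2:
Births: 799 * 0.131 = 105
10–19: 77 * 0.98 = 75
20–29: 753 * 0.986 = 742
30–39: 799 * 0.973 = 777
40+: 1216 * 0.971 + 1568 * 0.651 = 1181 + 1021 = 2202
Net migration: 0–9 − 87 → 18; 10–19 + 87 → 162
Population now: 0–9=18, 10–19=162, 20–29=742, 30–39=777, 40+=2202
After projecting period 3:
Births: 742 * 0.131 = 97
10–19: 18 * 0.98 = 18
20–29: 162 * 0.986 = 160
30–39: 742 * 0.973 = 722
40+: 777 * 0.971 + 2202 * 0.651 = 754 + 1434 = 2188
Net migration: 0–9 − 87 → 10; 10–19 + 87 → 105
Population now: 0–9=10, 10–19=105, 20–29=160, 30–39=722, 40+=2188
Total: 4470 → 3185; change = -1285; percentage change = -28.7%

-28.7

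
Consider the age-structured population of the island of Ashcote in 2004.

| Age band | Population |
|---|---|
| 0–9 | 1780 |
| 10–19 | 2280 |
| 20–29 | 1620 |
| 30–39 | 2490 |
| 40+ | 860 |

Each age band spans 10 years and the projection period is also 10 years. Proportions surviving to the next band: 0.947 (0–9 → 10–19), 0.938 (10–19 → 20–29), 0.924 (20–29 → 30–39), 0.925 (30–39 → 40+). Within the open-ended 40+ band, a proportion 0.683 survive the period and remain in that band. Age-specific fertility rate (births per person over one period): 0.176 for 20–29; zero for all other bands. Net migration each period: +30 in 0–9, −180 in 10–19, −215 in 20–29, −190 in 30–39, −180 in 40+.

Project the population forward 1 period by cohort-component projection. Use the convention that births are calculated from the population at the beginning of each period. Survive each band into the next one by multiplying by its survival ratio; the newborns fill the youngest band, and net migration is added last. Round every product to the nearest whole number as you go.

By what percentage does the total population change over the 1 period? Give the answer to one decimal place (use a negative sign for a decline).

-14.0

(Bands numbered youngest = 1 to oldest = 5.)
— Period 1 —
Births: 1620 × 0.176 = 285
Band 2: 1780 × 0.947 = 1686
Band 3: 2280 × 0.938 = 2139
Band 4: 1620 × 0.924 = 1497
Band 5: 2490 × 0.925 + 860 × 0.683 = 2303 + 587 = 2890
Net migration: Band 1 + 30 → 315; Band 2 − 180 → 1506; Band 3 − 215 → 1924; Band 4 − 190 → 1307; Band 5 − 180 → 2710
Giving 315 / 1506 / 1924 / 1307 / 2710.
Total: 9030 → 7762; change = -1268; percentage change = -14.0%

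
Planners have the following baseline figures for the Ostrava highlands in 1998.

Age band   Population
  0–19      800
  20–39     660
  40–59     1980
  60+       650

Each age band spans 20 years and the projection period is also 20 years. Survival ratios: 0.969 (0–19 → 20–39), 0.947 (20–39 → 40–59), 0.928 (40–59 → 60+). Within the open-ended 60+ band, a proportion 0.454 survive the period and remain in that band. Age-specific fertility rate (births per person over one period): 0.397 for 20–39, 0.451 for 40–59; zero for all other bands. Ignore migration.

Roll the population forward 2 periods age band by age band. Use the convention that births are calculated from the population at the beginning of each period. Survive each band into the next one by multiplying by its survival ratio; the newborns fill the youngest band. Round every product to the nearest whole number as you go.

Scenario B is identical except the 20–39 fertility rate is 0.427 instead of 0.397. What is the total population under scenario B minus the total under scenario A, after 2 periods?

Numbering the bands 1..4 from youngest to oldest:
— Period 1 —
Births: 660 * 0.397 = 262, 1980 * 0.451 = 893 — total 1155
Band 2: 800 * 0.969 = 775
Band 3: 660 * 0.947 = 625
Band 4: 1980 * 0.928 + 650 * 0.454 = 1837 + 295 = 2132
Population now: 0–19=1155, 20–39=775, 40–59=625, 60+=2132
— Period 2 —
Births: 775 * 0.397 = 308, 625 * 0.451 = 282 — total 590
Band 2: 1155 * 0.969 = 1119
Band 3: 775 * 0.947 = 734
Band 4: 625 * 0.928 + 2132 * 0.454 = 580 + 968 = 1548
Population now: 0–19=590, 20–39=1119, 40–59=734, 60+=1548
Scenario A total after 2 periods: 3991
Scenario B projection —
— Period 1 —
Births: 660 * 0.427 = 282, 1980 * 0.451 = 893 — total 1175
Band 2: 800 * 0.969 = 775
Band 3: 660 * 0.947 = 625
Band 4: 1980 * 0.928 + 650 * 0.454 = 1837 + 295 = 2132
Population now: 0–19=1175, 20–39=775, 40–59=625, 60+=2132
— Period 2 —
Births: 775 * 0.427 = 331, 625 * 0.451 = 282 — total 613
Band 2: 1175 * 0.969 = 1139
Band 3: 775 * 0.947 = 734
Band 4: 625 * 0.928 + 2132 * 0.454 = 580 + 968 = 1548
Population now: 0–19=613, 20–39=1139, 40–59=734, 60+=1548
Scenario B total after 2 periods: 4034
Difference B − A = 4034 − 3991 = 43

43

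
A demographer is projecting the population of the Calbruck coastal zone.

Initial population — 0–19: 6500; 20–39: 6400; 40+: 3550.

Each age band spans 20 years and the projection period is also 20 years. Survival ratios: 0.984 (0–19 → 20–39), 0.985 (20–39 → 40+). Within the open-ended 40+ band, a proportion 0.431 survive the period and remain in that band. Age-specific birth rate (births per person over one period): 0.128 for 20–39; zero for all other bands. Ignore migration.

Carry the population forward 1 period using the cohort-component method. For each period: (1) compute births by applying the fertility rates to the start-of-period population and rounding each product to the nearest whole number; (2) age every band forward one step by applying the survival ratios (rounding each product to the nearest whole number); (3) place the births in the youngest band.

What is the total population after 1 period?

— Period 1 —
Births: 6400 * 0.128 = 819
20–39: 6500 * 0.984 = 6396
40+: 6400 * 0.985 + 3550 * 0.431 = 6304 + 1530 = 7834
End of period: [819, 6396, 7834]
Total after period 1: 819 + 6396 + 7834 = 15049

15049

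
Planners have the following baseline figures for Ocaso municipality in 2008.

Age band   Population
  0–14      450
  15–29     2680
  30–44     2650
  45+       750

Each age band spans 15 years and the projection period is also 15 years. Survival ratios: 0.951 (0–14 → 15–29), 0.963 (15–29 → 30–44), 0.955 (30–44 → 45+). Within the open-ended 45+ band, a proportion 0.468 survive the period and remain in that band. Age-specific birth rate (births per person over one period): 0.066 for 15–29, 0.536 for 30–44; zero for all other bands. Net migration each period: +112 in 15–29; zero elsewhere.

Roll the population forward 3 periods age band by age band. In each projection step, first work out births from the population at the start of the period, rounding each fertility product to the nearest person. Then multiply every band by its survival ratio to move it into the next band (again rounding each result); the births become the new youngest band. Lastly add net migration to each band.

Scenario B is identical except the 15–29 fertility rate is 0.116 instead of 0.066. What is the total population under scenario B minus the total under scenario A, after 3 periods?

Period 1:
Births: 2680 * 0.066 = 177 ; 2650 * 0.536 = 1420 → total 1597
15–29: 450 * 0.951 = 428
30–44: 2680 * 0.963 = 2581
45+: 2650 * 0.955 + 750 * 0.468 = 2531 + 351 = 2882
Net migration: 15–29 + 112 → 540
Population now: 0–14=1597, 15–29=540, 30–44=2581, 45+=2882
Period 2:
Births: 540 * 0.066 = 36 ; 2581 * 0.536 = 1383 → total 1419
15–29: 1597 * 0.951 = 1519
30–44: 540 * 0.963 = 520
45+: 2581 * 0.955 + 2882 * 0.468 = 2465 + 1349 = 3814
Net migration: 15–29 + 112 → 1631
Population now: 0–14=1419, 15–29=1631, 30–44=520, 45+=3814
Period 3:
Births: 1631 * 0.066 = 108 ; 520 * 0.536 = 279 → total 387
15–29: 1419 * 0.951 = 1349
30–44: 1631 * 0.963 = 1571
45+: 520 * 0.955 + 3814 * 0.468 = 497 + 1785 = 2282
Net migration: 15–29 + 112 → 1461
Population now: 0–14=387, 15–29=1461, 30–44=1571, 45+=2282
Scenario A total after 3 periods: 5701
Scenario B projection —
Period 1:
Births: 2680 * 0.116 = 311 ; 2650 * 0.536 = 1420 → total 1731
15–29: 450 * 0.951 = 428
30–44: 2680 * 0.963 = 2581
45+: 2650 * 0.955 + 750 * 0.468 = 2531 + 351 = 2882
Net migration: 15–29 + 112 → 540
Population now: 0–14=1731, 15–29=540, 30–44=2581, 45+=2882
Period 2:
Births: 540 * 0.116 = 63 ; 2581 * 0.536 = 1383 → total 1446
15–29: 1731 * 0.951 = 1646
30–44: 540 * 0.963 = 520
45+: 2581 * 0.955 + 2882 * 0.468 = 2465 + 1349 = 3814
Net migration: 15–29 + 112 → 1758
Population now: 0–14=1446, 15–29=1758, 30–44=520, 45+=3814
Period 3:
Births: 1758 * 0.116 = 204 ; 520 * 0.536 = 279 → total 483
15–29: 1446 * 0.951 = 1375
30–44: 1758 * 0.963 = 1693
45+: 520 * 0.955 + 3814 * 0.468 = 497 + 1785 = 2282
Net migration: 15–29 + 112 → 1487
Population now: 0–14=483, 15–29=1487, 30–44=1693, 45+=2282
Scenario B total after 3 periods: 5945
Difference B − A = 5945 − 5701 = 244

244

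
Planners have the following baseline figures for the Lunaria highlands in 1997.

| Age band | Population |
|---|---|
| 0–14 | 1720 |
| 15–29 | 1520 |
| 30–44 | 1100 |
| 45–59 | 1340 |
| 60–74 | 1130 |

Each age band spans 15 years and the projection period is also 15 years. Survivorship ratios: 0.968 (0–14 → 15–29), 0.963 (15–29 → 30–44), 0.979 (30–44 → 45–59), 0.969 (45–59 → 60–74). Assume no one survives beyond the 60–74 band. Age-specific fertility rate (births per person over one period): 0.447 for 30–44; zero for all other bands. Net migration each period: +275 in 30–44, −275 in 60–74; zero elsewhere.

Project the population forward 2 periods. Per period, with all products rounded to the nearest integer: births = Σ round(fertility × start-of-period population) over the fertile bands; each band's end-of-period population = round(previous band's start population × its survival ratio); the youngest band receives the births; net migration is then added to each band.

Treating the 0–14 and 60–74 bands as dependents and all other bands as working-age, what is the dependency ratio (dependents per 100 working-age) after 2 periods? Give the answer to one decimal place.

Numbering the groups 1..5 from youngest to oldest:
— Period 1 —
Births: 1100 × 0.447 = 492
Group 2: 1720 × 0.968 = 1665
Group 3: 1520 × 0.963 = 1464
Group 4: 1100 × 0.979 = 1077
Group 5: 1340 × 0.969 = 1298
Net migration: Group 3 + 275 → 1739; Group 5 − 275 → 1023
End of period: [492, 1665, 1739, 1077, 1023]
— Period 2 —
Births: 1739 × 0.447 = 777
Group 2: 492 × 0.968 = 476
Group 3: 1665 × 0.963 = 1603
Group 4: 1739 × 0.979 = 1702
Group 5: 1077 × 0.969 = 1044
Net migration: Group 3 + 275 → 1878; Group 5 − 275 → 769
End of period: [777, 476, 1878, 1702, 769]
Dependents (band 0–14 + band 60–74) = 777 + 769 = 1546; working-age = 4056; ratio = 1546/4056 × 100 = 38.1

38.1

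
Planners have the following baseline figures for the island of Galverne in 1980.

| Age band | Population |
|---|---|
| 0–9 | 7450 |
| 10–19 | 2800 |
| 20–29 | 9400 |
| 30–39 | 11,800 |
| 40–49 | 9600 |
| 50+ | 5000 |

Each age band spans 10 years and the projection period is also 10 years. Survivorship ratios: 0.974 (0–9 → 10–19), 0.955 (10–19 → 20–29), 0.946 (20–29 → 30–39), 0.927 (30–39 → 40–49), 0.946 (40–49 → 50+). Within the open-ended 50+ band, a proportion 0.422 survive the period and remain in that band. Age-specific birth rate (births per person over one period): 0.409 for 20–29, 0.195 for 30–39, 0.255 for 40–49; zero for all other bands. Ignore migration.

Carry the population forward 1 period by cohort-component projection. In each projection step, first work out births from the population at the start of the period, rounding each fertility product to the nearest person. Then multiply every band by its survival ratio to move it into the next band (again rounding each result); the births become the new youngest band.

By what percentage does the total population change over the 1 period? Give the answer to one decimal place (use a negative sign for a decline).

— Period 1 —
Births: 9400 × 0.409 = 3845 ; 11800 × 0.195 = 2301 ; 9600 × 0.255 = 2448 ⇒ total 8594
10–19: 7450 × 0.974 = 7256
20–29: 2800 × 0.955 = 2674
30–39: 9400 × 0.946 = 8892
40–49: 11800 × 0.927 = 10939
50+: 9600 × 0.946 + 5000 × 0.422 = 9082 + 2110 = 11192
Population now: 0–9=8594, 10–19=7256, 20–29=2674, 30–39=8892, 40–49=10939, 50+=11192
Total: 46050 → 49547; change = 3497; percentage change = 7.6%

7.6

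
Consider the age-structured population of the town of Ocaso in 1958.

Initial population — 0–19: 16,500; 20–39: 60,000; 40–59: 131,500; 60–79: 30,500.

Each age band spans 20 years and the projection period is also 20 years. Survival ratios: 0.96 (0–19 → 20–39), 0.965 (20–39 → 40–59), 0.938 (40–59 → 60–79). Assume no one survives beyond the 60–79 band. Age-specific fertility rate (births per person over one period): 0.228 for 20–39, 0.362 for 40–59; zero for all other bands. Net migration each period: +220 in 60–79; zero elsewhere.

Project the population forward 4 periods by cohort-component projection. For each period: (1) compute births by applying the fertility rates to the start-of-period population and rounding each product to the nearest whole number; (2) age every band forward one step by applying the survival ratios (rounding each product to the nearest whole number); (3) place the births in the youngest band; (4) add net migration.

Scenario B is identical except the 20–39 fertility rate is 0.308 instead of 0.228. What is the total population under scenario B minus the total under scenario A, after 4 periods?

15098

Call the groups 1 to 4, youngest first.
Period 1:
Births: 60000 × 0.228 = 13680  |  131500 × 0.362 = 47603 → 61283
Group 2: 16500 × 0.96 = 15840
Group 3: 60000 × 0.965 = 57900
Group 4: 131500 × 0.938 = 123347
Net migration: Group 4 + 220 → 123567
End of period: [61283, 15840, 57900, 123567]
Period 2:
Births: 15840 × 0.228 = 3612  |  57900 × 0.362 = 20960 → 24572
Group 2: 61283 × 0.96 = 58832
Group 3: 15840 × 0.965 = 15286
Group 4: 57900 × 0.938 = 54310
Net migration: Group 4 + 220 → 54530
End of period: [24572, 58832, 15286, 54530]
Period 3:
Births: 58832 × 0.228 = 13414  |  15286 × 0.362 = 5534 → 18948
Group 2: 24572 × 0.96 = 23589
Group 3: 58832 × 0.965 = 56773
Group 4: 15286 × 0.938 = 14338
Net migration: Group 4 + 220 → 14558
End of period: [18948, 23589, 56773, 14558]
Period 4:
Births: 23589 × 0.228 = 5378  |  56773 × 0.362 = 20552 → 25930
Group 2: 18948 × 0.96 = 18190
Group 3: 23589 × 0.965 = 22763
Group 4: 56773 × 0.938 = 53253
Net migration: Group 4 + 220 → 53473
End of period: [25930, 18190, 22763, 53473]
Scenario A total after 4 periods: 120356
Scenario B projection —
Period 1:
Births: 60000 × 0.308 = 18480  |  131500 × 0.362 = 47603 → 66083
Group 2: 16500 × 0.96 = 15840
Group 3: 60000 × 0.965 = 57900
Group 4: 131500 × 0.938 = 123347
Net migration: Group 4 + 220 → 123567
End of period: [66083, 15840, 57900, 123567]
Period 2:
Births: 15840 × 0.308 = 4879  |  57900 × 0.362 = 20960 → 25839
Group 2: 66083 × 0.96 = 63440
Group 3: 15840 × 0.965 = 15286
Group 4: 57900 × 0.938 = 54310
Net migration: Group 4 + 220 → 54530
End of period: [25839, 63440, 15286, 54530]
Period 3:
Births: 63440 × 0.308 = 19540  |  15286 × 0.362 = 5534 → 25074
Group 2: 25839 × 0.96 = 24805
Group 3: 63440 × 0.965 = 61220
Group 4: 15286 × 0.938 = 14338
Net migration: Group 4 + 220 → 14558
End of period: [25074, 24805, 61220, 14558]
Period 4:
Births: 24805 × 0.308 = 7640  |  61220 × 0.362 = 22162 → 29802
Group 2: 25074 × 0.96 = 24071
Group 3: 24805 × 0.965 = 23937
Group 4: 61220 × 0.938 = 57424
Net migration: Group 4 + 220 → 57644
End of period: [29802, 24071, 23937, 57644]
Scenario B total after 4 periods: 135454
Difference B − A = 135454 − 120356 = 15098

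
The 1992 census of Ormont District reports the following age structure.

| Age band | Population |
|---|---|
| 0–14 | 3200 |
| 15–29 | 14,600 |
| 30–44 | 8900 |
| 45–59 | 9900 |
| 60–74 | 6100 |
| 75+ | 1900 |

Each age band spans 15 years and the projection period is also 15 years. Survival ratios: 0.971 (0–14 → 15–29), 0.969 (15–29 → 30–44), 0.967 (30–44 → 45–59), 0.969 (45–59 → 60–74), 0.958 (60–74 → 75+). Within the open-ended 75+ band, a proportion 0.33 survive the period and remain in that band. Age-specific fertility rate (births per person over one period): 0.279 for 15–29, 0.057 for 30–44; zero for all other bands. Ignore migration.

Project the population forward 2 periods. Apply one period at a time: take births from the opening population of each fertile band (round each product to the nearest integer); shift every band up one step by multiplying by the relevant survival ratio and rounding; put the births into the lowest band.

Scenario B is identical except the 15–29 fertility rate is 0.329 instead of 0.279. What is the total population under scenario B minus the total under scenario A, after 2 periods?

Numbering the bands 1..6 from youngest to oldest:
Period 1:
Births: 14600 * 0.279 = 4073  |  8900 * 0.057 = 507 — total 4580
Band 2: 3200 * 0.971 = 3107
Band 3: 14600 * 0.969 = 14147
Band 4: 8900 * 0.967 = 8606
Band 5: 9900 * 0.969 = 9593
Band 6: 6100 * 0.958 + 1900 * 0.33 = 5844 + 627 = 6471
→ [4580, 3107, 14147, 8606, 9593, 6471]
Period 2:
Births: 3107 * 0.279 = 867  |  14147 * 0.057 = 806 — total 1673
Band 2: 4580 * 0.971 = 4447
Band 3: 3107 * 0.969 = 3011
Band 4: 14147 * 0.967 = 13680
Band 5: 8606 * 0.969 = 8339
Band 6: 9593 * 0.958 + 6471 * 0.33 = 9190 + 2135 = 11325
→ [1673, 4447, 3011, 13680, 8339, 11325]
Scenario A total after 2 periods: 42475
Scenario B projection —
Period 1:
Births: 14600 * 0.329 = 4803  |  8900 * 0.057 = 507 — total 5310
Band 2: 3200 * 0.971 = 3107
Band 3: 14600 * 0.969 = 14147
Band 4: 8900 * 0.967 = 8606
Band 5: 9900 * 0.969 = 9593
Band 6: 6100 * 0.958 + 1900 * 0.33 = 5844 + 627 = 6471
→ [5310, 3107, 14147, 8606, 9593, 6471]
Period 2:
Births: 3107 * 0.329 = 1022  |  14147 * 0.057 = 806 — total 1828
Band 2: 5310 * 0.971 = 5156
Band 3: 3107 * 0.969 = 3011
Band 4: 14147 * 0.967 = 13680
Band 5: 8606 * 0.969 = 8339
Band 6: 9593 * 0.958 + 6471 * 0.33 = 9190 + 2135 = 11325
→ [1828, 5156, 3011, 13680, 8339, 11325]
Scenario B total after 2 periods: 43339
Difference B − A = 43339 − 42475 = 864

864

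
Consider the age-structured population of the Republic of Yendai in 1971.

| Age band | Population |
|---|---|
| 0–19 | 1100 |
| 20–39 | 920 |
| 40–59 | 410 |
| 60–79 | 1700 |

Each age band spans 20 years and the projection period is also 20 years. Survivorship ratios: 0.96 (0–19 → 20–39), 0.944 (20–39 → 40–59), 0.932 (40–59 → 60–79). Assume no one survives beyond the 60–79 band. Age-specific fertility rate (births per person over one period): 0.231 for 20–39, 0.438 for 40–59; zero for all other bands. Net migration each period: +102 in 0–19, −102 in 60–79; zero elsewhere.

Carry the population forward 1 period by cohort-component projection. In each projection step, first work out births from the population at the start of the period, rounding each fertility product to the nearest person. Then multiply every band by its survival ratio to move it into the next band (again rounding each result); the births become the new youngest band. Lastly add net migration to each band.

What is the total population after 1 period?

2699

Numbering the bands 1..4 from youngest to oldest:
After projecting period 1:
Births: 920 × 0.231 = 213 ; 410 × 0.438 = 180 → 393
Band 2: 1100 × 0.96 = 1056
Band 3: 920 × 0.944 = 868
Band 4: 410 × 0.932 = 382
Net migration: Band 1 + 102 → 495; Band 4 − 102 → 280
→ [495, 1056, 868, 280]
Total after period 1: 495 + 1056 + 868 + 280 = 2699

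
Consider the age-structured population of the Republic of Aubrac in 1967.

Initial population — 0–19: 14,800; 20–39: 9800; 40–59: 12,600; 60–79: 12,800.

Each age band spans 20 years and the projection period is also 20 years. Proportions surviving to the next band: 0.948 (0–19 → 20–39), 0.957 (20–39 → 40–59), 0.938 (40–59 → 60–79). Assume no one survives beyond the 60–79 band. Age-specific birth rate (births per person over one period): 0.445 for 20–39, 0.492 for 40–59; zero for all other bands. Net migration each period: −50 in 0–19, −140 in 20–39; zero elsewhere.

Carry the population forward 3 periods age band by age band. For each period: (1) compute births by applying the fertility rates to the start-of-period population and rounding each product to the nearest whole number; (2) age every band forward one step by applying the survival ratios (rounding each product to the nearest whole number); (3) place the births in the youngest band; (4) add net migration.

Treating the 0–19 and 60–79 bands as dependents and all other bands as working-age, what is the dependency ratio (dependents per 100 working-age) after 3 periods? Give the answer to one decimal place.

[period 1]
Births: 9800 * 0.445 = 4361, 12600 * 0.492 = 6199 → 10560
20–39: 14800 * 0.948 = 14030
40–59: 9800 * 0.957 = 9379
60–79: 12600 * 0.938 = 11819
Net migration: 0–19 − 50 → 10510; 20–39 − 140 → 13890
End of period: [10510, 13890, 9379, 11819]
[period 2]
Births: 13890 * 0.445 = 6181, 9379 * 0.492 = 4614 → 10795
20–39: 10510 * 0.948 = 9963
40–59: 13890 * 0.957 = 13293
60–79: 9379 * 0.938 = 8798
Net migration: 0–19 − 50 → 10745; 20–39 − 140 → 9823
End of period: [10745, 9823, 13293, 8798]
[period 3]
Births: 9823 * 0.445 = 4371, 13293 * 0.492 = 6540 → 10911
20–39: 10745 * 0.948 = 10186
40–59: 9823 * 0.957 = 9401
60–79: 13293 * 0.938 = 12469
Net migration: 0–19 − 50 → 10861; 20–39 − 140 → 10046
End of period: [10861, 10046, 9401, 12469]
Dependents (band 0–19 + band 60–79) = 10861 + 12469 = 23330; working-age = 19447; ratio = 23330/19447 × 100 = 120.0

120.0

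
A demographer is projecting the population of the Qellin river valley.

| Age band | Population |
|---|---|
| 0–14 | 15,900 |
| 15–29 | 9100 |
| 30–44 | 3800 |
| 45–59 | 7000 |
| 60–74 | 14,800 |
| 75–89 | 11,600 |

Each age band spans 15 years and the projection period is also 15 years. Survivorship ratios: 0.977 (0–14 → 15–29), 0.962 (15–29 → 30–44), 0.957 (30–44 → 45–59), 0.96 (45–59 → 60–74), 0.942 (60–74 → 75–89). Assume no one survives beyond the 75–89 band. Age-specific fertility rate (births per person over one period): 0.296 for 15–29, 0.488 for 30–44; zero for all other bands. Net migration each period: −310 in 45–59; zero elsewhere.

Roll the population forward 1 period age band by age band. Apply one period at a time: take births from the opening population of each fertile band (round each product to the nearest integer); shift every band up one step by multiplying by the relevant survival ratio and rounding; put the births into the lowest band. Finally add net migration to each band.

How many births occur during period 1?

4548

After projecting period 1:
Births: 9100 × 0.296 = 2694, 3800 × 0.488 = 1854 ⇒ total 4548
15–29: 15900 × 0.977 = 15534
30–44: 9100 × 0.962 = 8754
45–59: 3800 × 0.957 = 3637
60–74: 7000 × 0.96 = 6720
75–89: 14800 × 0.942 = 13942
Net migration: 45–59 − 310 → 3327
→ [4548, 15534, 8754, 3327, 6720, 13942]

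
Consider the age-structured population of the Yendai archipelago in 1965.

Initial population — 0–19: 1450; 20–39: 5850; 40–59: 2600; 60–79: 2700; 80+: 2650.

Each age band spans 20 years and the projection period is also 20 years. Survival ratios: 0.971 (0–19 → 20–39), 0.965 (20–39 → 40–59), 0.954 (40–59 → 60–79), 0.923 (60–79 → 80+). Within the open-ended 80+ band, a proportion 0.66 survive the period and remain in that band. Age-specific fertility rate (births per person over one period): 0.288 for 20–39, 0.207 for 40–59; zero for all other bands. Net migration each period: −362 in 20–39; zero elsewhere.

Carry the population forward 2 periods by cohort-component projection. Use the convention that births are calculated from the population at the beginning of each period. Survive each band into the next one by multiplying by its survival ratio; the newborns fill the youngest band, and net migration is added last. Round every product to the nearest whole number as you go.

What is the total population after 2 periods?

Period 1.
Births: 5850 × 0.288 = 1685, 2600 × 0.207 = 538 → 2223
20–39: 1450 × 0.971 = 1408
40–59: 5850 × 0.965 = 5645
60–79: 2600 × 0.954 = 2480
80+: 2700 × 0.923 + 2650 × 0.66 = 2492 + 1749 = 4241
Net migration: 20–39 − 362 → 1046
Giving 2223 / 1046 / 5645 / 2480 / 4241.
Period 2.
Births: 1046 × 0.288 = 301, 5645 × 0.207 = 1169 → 1470
20–39: 2223 × 0.971 = 2159
40–59: 1046 × 0.965 = 1009
60–79: 5645 × 0.954 = 5385
80+: 2480 × 0.923 + 4241 × 0.66 = 2289 + 2799 = 5088
Net migration: 20–39 − 362 → 1797
Giving 1470 / 1797 / 1009 / 5385 / 5088.
Total after period 2: 1470 + 1797 + 1009 + 5385 + 5088 = 14749

14749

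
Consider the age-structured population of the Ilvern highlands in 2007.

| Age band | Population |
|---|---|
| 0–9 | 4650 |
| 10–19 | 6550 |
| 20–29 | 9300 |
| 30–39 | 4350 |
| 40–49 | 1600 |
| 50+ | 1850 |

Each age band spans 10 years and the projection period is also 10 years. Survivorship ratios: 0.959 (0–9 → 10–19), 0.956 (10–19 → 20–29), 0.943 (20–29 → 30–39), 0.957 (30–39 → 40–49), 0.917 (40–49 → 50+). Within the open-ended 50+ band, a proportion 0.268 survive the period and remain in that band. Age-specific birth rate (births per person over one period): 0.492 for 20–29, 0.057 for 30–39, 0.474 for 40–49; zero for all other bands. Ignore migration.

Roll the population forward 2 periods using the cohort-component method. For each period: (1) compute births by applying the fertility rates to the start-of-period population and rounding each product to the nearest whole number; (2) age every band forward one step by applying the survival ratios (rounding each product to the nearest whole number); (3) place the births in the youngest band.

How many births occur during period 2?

5554

Period 1.
Births: 9300 * 0.492 = 4576, 4350 * 0.057 = 248, 1600 * 0.474 = 758 → 5582
10–19: 4650 * 0.959 = 4459
20–29: 6550 * 0.956 = 6262
30–39: 9300 * 0.943 = 8770
40–49: 4350 * 0.957 = 4163
50+: 1600 * 0.917 + 1850 * 0.268 = 1467 + 496 = 1963
Population now: 0–9=5582, 10–19=4459, 20–29=6262, 30–39=8770, 40–49=4163, 50+=1963
Period 2.
Births: 6262 * 0.492 = 3081, 8770 * 0.057 = 500, 4163 * 0.474 = 1973 → 5554
10–19: 5582 * 0.959 = 5353
20–29: 4459 * 0.956 = 4263
30–39: 6262 * 0.943 = 5905
40–49: 8770 * 0.957 = 8393
50+: 4163 * 0.917 + 1963 * 0.268 = 3817 + 526 = 4343
Population now: 0–9=5554, 10–19=5353, 20–29=4263, 30–39=5905, 40–49=8393, 50+=4343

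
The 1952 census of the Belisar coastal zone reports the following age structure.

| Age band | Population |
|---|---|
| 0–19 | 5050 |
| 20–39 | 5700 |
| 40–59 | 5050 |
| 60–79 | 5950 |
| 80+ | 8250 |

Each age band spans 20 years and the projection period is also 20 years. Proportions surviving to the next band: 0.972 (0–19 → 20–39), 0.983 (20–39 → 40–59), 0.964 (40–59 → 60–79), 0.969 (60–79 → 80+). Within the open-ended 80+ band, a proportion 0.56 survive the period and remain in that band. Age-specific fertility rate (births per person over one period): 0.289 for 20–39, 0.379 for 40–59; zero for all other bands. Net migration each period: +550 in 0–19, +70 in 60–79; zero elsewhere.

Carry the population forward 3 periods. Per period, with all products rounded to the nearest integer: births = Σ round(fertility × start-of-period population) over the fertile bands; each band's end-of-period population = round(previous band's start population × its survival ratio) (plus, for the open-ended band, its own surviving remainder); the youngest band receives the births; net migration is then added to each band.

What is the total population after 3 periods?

27400

Numbering the groups 1..5 from youngest to oldest:
[period 1]
Births: 5700 × 0.289 = 1647  |  5050 × 0.379 = 1914 → 3561
Group 2: 5050 × 0.972 = 4909
Group 3: 5700 × 0.983 = 5603
Group 4: 5050 × 0.964 = 4868
Group 5: 5950 × 0.969 + 8250 × 0.56 = 5766 + 4620 = 10386
Net migration: Group 1 + 550 → 4111; Group 4 + 70 → 4938
→ [4111, 4909, 5603, 4938, 10386]
[period 2]
Births: 4909 × 0.289 = 1419  |  5603 × 0.379 = 2124 → 3543
Group 2: 4111 × 0.972 = 3996
Group 3: 4909 × 0.983 = 4826
Group 4: 5603 × 0.964 = 5401
Group 5: 4938 × 0.969 + 10386 × 0.56 = 4785 + 5816 = 10601
Net migration: Group 1 + 550 → 4093; Group 4 + 70 → 5471
→ [4093, 3996, 4826, 5471, 10601]
[period 3]
Births: 3996 × 0.289 = 1155  |  4826 × 0.379 = 1829 → 2984
Group 2: 4093 × 0.972 = 3978
Group 3: 3996 × 0.983 = 3928
Group 4: 4826 × 0.964 = 4652
Group 5: 5471 × 0.969 + 10601 × 0.56 = 5301 + 5937 = 11238
Net migration: Group 1 + 550 → 3534; Group 4 + 70 → 4722
→ [3534, 3978, 3928, 4722, 11238]
Total after period 3: 3534 + 3978 + 3928 + 4722 + 11238 = 27400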